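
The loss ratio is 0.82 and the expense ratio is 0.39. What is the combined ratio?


Combined ratio = loss ratio + expense ratio
= 0.82 + 0.39
= 1.21


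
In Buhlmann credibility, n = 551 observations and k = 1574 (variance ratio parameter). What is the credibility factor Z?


Z = n / (n + k)
= 551 / (551 + 1574)
= 551 / 2125
= 0.2593


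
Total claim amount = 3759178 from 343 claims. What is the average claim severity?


severity = total / number
= 3759178 / 343
= 10959.7026


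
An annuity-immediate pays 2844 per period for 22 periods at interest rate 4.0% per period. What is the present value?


PV = PMT * (1 - (1+i)^(-n)) / i
= 2844 * (1 - (1+0.04)^(-22)) / 0.04
= 2844 * (1 - 0.421955) / 0.04
= 2844 * 14.451115
= 41098.972


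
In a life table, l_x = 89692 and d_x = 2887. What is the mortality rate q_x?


q_x = d_x / l_x
= 2887 / 89692
= 0.0322


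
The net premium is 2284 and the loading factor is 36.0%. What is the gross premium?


Gross = net * (1 + loading)
= 2284 * (1 + 0.36)
= 2284 * 1.36
= 3106.24


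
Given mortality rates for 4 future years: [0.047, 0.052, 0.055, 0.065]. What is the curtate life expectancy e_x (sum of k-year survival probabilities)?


e_x = sum_{k=1}^{n} k_p_x
k_p_x values:
  1_p_x = 0.953
  2_p_x = 0.903444
  3_p_x = 0.853755
  4_p_x = 0.798261
e_x = 3.5085


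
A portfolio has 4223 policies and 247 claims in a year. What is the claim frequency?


frequency = claims / policies
= 247 / 4223
= 0.0585


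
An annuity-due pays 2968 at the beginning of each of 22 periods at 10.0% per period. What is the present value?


PV_due = PMT * (1-(1+i)^(-n))/i * (1+i)
PV_immediate = 26033.9315
PV_due = 26033.9315 * 1.1
= 28637.3247


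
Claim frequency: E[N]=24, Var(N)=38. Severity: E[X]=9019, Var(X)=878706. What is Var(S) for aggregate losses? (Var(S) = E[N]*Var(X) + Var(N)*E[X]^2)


Var(S) = E[N]*Var(X) + Var(N)*E[X]^2
= 24*878706 + 38*9019^2
= 21088944 + 3091009718
= 3.1121e+09


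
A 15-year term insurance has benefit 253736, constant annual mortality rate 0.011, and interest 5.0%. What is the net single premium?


NSP = benefit * sum_{k=0}^{n-1} k_p_x * q * v^(k+1)
With constant q=0.011, v=0.952381
Sum = 0.106848
NSP = 253736 * 0.106848
= 27111.2114


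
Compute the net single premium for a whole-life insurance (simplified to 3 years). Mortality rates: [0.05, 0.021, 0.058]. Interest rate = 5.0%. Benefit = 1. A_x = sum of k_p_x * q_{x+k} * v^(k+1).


v = 0.952381
Year 0: k_p_x=1.0, q=0.05, term=0.047619
Year 1: k_p_x=0.95, q=0.021, term=0.018095
Year 2: k_p_x=0.93005, q=0.058, term=0.046598
A_x = 0.1123


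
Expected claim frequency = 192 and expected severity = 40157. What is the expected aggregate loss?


E[S] = E[N] * E[X]
= 192 * 40157
= 7.7101e+06


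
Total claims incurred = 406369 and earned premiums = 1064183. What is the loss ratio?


Loss ratio = claims / premiums
= 406369 / 1064183
= 0.3819


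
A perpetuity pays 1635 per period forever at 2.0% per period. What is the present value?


PV = PMT / i
= 1635 / 0.02
= 81750.0


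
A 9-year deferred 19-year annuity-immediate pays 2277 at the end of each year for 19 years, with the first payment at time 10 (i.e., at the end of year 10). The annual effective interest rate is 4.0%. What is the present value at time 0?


PV at time 9 of the 19-year annuity-immediate:
a_n = 2277 * (1-(1+0.04)^(-19))/0.04 = 29905.98
Discount back 9 years to time 0:
PV = 29905.98 * (1+0.04)^(-9)
= 29905.98 * 0.702587
= 21011.5449


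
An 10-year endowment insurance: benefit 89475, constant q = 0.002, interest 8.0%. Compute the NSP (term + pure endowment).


Term component = 1191.5177
Pure endowment = 10_p_x * v^10 * benefit = 0.980179 * 0.463193 * 89475 = 40622.7729
NSP = 41814.2906


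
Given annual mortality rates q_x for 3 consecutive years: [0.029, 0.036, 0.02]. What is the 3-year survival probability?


p_k = 1 - q_k for each year
Survival = product of (1 - q_k)
= 0.971 * 0.964 * 0.98
= 0.9173


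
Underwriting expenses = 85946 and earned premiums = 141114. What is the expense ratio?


Expense ratio = expenses / premiums
= 85946 / 141114
= 0.6091


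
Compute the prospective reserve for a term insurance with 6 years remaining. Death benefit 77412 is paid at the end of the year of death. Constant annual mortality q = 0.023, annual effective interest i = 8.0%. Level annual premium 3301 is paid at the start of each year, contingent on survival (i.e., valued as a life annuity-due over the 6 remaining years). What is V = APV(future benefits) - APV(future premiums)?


v = 1/(1+i) = 0.925926
APV(future benefits) per unit = sum_{k=0}^{5} k_p_x * q * v^(k+1) = 0.10092
APV(future benefits) = 77412 * 0.10092 = 7812.3849
Life annuity-due factor ä_{x:6} = sum_{k=0}^{5} k_p_x * v^k = 4.738831
APV(future premiums) = 3301 * 4.738831 = 15642.8826
V = 7812.3849 - 15642.8826
= -7830.4977


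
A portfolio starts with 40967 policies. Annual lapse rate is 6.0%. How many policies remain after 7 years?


remaining = initial * (1 - lapse)^years
= 40967 * (1 - 0.06)^7
= 40967 * 0.648478
= 26566.1816


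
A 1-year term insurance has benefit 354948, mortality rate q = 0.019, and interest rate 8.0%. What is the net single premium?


NSP = benefit * q * v
v = 1/(1+i) = 0.925926
NSP = 354948 * 0.019 * 0.925926
= 6244.4556


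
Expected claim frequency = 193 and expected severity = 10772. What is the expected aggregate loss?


E[S] = E[N] * E[X]
= 193 * 10772
= 2.0790e+06


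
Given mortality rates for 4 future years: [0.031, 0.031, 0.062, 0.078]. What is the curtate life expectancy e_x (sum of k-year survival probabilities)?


e_x = sum_{k=1}^{n} k_p_x
k_p_x values:
  1_p_x = 0.969
  2_p_x = 0.938961
  3_p_x = 0.880745
  4_p_x = 0.812047
e_x = 3.6008


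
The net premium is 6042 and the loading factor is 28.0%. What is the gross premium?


Gross = net * (1 + loading)
= 6042 * (1 + 0.28)
= 6042 * 1.28
= 7733.76


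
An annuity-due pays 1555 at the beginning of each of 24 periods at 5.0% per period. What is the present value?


PV_due = PMT * (1-(1+i)^(-n))/i * (1+i)
PV_immediate = 21456.888
PV_due = 21456.888 * 1.05
= 22529.7324


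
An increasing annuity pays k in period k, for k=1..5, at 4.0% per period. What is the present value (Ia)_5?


(Ia)_n = sum_{k=1}^{n} k * v^k, v = 1/(1+i)
v = 0.961538
Sum computed term by term:
(Ia)_5 = 13.0065


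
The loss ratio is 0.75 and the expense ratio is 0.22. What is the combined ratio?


Combined ratio = loss ratio + expense ratio
= 0.75 + 0.22
= 0.97


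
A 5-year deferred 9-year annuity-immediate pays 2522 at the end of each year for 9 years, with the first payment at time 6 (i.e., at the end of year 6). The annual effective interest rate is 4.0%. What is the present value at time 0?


PV at time 5 of the 9-year annuity-immediate:
a_n = 2522 * (1-(1+0.04)^(-9))/0.04 = 18751.9063
Discount back 5 years to time 0:
PV = 18751.9063 * (1+0.04)^(-5)
= 18751.9063 * 0.821927
= 15412.7001


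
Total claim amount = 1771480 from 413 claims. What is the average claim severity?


severity = total / number
= 1771480 / 413
= 4289.2978


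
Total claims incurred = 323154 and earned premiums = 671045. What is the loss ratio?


Loss ratio = claims / premiums
= 323154 / 671045
= 0.4816


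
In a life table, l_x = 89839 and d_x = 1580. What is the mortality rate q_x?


q_x = d_x / l_x
= 1580 / 89839
= 0.0176


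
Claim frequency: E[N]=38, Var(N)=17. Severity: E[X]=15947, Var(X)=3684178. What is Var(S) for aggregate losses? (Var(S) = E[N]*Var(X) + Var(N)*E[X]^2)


Var(S) = E[N]*Var(X) + Var(N)*E[X]^2
= 38*3684178 + 17*15947^2
= 139998764 + 4323215753
= 4.4632e+09


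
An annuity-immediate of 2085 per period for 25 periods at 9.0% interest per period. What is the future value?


FV = PMT * ((1+i)^n - 1) / i
= 2085 * ((1.09)^25 - 1) / 0.09
= 2085 * (8.623081 - 1) / 0.09
= 176601.3686


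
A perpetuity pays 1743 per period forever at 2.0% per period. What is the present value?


PV = PMT / i
= 1743 / 0.02
= 87150.0


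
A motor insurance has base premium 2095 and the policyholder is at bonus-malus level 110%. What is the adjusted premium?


adjusted = base * BM_level / 100
= 2095 * 110 / 100
= 2095 * 1.1
= 2304.5


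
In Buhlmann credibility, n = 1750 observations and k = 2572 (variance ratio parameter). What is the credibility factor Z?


Z = n / (n + k)
= 1750 / (1750 + 2572)
= 1750 / 4322
= 0.4049


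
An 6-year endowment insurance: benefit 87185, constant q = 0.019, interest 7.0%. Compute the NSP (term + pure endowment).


Term component = 7558.5972
Pure endowment = 6_p_x * v^6 * benefit = 0.89128 * 0.666342 * 87185 = 51778.9394
NSP = 59337.5366


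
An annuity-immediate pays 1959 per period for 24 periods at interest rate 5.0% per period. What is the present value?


PV = PMT * (1 - (1+i)^(-n)) / i
= 1959 * (1 - (1+0.05)^(-24)) / 0.05
= 1959 * (1 - 0.310068) / 0.05
= 1959 * 13.798642
= 27031.5393


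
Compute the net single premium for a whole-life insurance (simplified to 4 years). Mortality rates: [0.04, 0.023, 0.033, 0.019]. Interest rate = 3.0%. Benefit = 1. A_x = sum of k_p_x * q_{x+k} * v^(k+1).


v = 0.970874
Year 0: k_p_x=1.0, q=0.04, term=0.038835
Year 1: k_p_x=0.96, q=0.023, term=0.020813
Year 2: k_p_x=0.93792, q=0.033, term=0.028325
Year 3: k_p_x=0.906969, q=0.019, term=0.015311
A_x = 0.1033


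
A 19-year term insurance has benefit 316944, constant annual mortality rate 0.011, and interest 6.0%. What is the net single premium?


NSP = benefit * sum_{k=0}^{n-1} k_p_x * q * v^(k+1)
With constant q=0.011, v=0.943396
Sum = 0.113429
NSP = 316944 * 0.113429
= 35950.6926


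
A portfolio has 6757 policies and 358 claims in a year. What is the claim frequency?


frequency = claims / policies
= 358 / 6757
= 0.053


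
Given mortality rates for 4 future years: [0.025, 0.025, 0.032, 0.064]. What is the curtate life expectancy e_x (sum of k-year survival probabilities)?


e_x = sum_{k=1}^{n} k_p_x
k_p_x values:
  1_p_x = 0.975
  2_p_x = 0.950625
  3_p_x = 0.920205
  4_p_x = 0.861312
e_x = 3.7071


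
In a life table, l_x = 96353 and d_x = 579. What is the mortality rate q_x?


q_x = d_x / l_x
= 579 / 96353
= 0.006


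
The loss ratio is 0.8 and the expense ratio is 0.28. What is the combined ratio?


Combined ratio = loss ratio + expense ratio
= 0.8 + 0.28
= 1.08


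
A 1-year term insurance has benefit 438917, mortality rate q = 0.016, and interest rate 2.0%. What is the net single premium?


NSP = benefit * q * v
v = 1/(1+i) = 0.980392
NSP = 438917 * 0.016 * 0.980392
= 6884.9725


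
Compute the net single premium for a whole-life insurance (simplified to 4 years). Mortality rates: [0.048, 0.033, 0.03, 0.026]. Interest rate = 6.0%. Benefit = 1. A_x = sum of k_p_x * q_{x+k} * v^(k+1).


v = 0.943396
Year 0: k_p_x=1.0, q=0.048, term=0.045283
Year 1: k_p_x=0.952, q=0.033, term=0.02796
Year 2: k_p_x=0.920584, q=0.03, term=0.023188
Year 3: k_p_x=0.892966, q=0.026, term=0.01839
A_x = 0.1148


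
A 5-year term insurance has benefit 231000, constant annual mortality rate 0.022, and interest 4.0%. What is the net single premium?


NSP = benefit * sum_{k=0}^{n-1} k_p_x * q * v^(k+1)
With constant q=0.022, v=0.961538
Sum = 0.093888
NSP = 231000 * 0.093888
= 21688.116


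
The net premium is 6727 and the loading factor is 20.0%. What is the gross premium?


Gross = net * (1 + loading)
= 6727 * (1 + 0.2)
= 6727 * 1.2
= 8072.4


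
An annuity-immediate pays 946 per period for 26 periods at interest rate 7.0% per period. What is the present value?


PV = PMT * (1 - (1+i)^(-n)) / i
= 946 * (1 - (1+0.07)^(-26)) / 0.07
= 946 * (1 - 0.172195) / 0.07
= 946 * 11.825779
= 11187.1866


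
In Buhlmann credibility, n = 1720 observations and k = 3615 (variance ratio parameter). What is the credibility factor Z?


Z = n / (n + k)
= 1720 / (1720 + 3615)
= 1720 / 5335
= 0.3224


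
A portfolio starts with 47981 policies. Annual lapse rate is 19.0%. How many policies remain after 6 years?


remaining = initial * (1 - lapse)^years
= 47981 * (1 - 0.19)^6
= 47981 * 0.28243
= 13551.2516


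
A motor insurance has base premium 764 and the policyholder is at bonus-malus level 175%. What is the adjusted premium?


adjusted = base * BM_level / 100
= 764 * 175 / 100
= 764 * 1.75
= 1337.0


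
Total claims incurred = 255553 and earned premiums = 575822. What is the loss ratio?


Loss ratio = claims / premiums
= 255553 / 575822
= 0.4438


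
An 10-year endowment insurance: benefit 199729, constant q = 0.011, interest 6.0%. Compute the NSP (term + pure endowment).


Term component = 15474.3067
Pure endowment = 10_p_x * v^10 * benefit = 0.895288 * 0.558395 * 199729 = 99849.3842
NSP = 115323.6909


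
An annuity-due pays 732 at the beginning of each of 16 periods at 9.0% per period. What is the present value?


PV_due = PMT * (1-(1+i)^(-n))/i * (1+i)
PV_immediate = 6084.7926
PV_due = 6084.7926 * 1.09
= 6632.4239


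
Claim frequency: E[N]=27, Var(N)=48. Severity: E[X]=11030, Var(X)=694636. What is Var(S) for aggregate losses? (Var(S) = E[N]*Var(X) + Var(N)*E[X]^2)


Var(S) = E[N]*Var(X) + Var(N)*E[X]^2
= 27*694636 + 48*11030^2
= 18755172 + 5839723200
= 5.8585e+09


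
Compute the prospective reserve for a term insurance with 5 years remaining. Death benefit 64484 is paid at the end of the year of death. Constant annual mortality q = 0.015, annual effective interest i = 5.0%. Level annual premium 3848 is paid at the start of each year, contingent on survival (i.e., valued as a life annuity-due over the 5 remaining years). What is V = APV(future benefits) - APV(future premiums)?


v = 1/(1+i) = 0.952381
APV(future benefits) per unit = sum_{k=0}^{4} k_p_x * q * v^(k+1) = 0.063116
APV(future benefits) = 64484 * 0.063116 = 4069.9564
Life annuity-due factor ä_{x:5} = sum_{k=0}^{4} k_p_x * v^k = 4.418103
APV(future premiums) = 3848 * 4.418103 = 17000.86
V = 4069.9564 - 17000.86
= -12930.9036


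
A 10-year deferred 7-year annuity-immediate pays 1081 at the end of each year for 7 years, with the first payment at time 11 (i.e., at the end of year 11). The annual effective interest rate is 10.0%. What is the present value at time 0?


PV at time 10 of the 7-year annuity-immediate:
a_n = 1081 * (1-(1+0.1)^(-7))/0.1 = 5262.7607
Discount back 10 years to time 0:
PV = 5262.7607 * (1+0.1)^(-10)
= 5262.7607 * 0.385543
= 2029.0221


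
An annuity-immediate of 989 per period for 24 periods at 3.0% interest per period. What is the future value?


FV = PMT * ((1+i)^n - 1) / i
= 989 * ((1.03)^24 - 1) / 0.03
= 989 * (2.032794 - 1) / 0.03
= 34047.779


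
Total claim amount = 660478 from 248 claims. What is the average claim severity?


severity = total / number
= 660478 / 248
= 2663.2177


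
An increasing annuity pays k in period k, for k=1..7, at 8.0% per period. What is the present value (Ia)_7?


(Ia)_n = sum_{k=1}^{n} k * v^k, v = 1/(1+i)
v = 0.925926
Sum computed term by term:
(Ia)_7 = 19.2306


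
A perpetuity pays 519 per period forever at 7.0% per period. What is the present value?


PV = PMT / i
= 519 / 0.07
= 7414.2857


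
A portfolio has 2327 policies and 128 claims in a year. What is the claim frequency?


frequency = claims / policies
= 128 / 2327
= 0.055


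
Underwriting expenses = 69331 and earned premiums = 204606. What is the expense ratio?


Expense ratio = expenses / premiums
= 69331 / 204606
= 0.3389


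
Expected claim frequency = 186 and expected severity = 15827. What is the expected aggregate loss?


E[S] = E[N] * E[X]
= 186 * 15827
= 2.9438e+06


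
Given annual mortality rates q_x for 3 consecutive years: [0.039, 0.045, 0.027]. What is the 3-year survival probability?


p_k = 1 - q_k for each year
Survival = product of (1 - q_k)
= 0.961 * 0.955 * 0.973
= 0.893


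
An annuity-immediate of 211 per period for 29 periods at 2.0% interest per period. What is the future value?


FV = PMT * ((1+i)^n - 1) / i
= 211 * ((1.02)^29 - 1) / 0.02
= 211 * (1.775845 - 1) / 0.02
= 8185.1615


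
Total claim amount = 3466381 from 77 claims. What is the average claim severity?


severity = total / number
= 3466381 / 77
= 45017.9351


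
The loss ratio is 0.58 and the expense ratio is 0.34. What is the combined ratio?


Combined ratio = loss ratio + expense ratio
= 0.58 + 0.34
= 0.92


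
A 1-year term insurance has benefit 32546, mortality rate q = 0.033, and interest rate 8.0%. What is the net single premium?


NSP = benefit * q * v
v = 1/(1+i) = 0.925926
NSP = 32546 * 0.033 * 0.925926
= 994.4611


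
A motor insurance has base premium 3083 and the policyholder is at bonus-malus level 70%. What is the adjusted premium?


adjusted = base * BM_level / 100
= 3083 * 70 / 100
= 3083 * 0.7
= 2158.1


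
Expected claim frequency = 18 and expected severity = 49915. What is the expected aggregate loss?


E[S] = E[N] * E[X]
= 18 * 49915
= 898470


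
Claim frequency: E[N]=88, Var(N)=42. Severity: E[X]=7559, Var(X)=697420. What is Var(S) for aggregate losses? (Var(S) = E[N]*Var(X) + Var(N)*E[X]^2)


Var(S) = E[N]*Var(X) + Var(N)*E[X]^2
= 88*697420 + 42*7559^2
= 61372960 + 2399816202
= 2.4612e+09


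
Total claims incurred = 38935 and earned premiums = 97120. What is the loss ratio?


Loss ratio = claims / premiums
= 38935 / 97120
= 0.4009


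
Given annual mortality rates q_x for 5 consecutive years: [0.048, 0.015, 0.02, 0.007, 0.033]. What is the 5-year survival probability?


p_k = 1 - q_k for each year
Survival = product of (1 - q_k)
= 0.952 * 0.985 * 0.98 * 0.993 * 0.967
= 0.8824


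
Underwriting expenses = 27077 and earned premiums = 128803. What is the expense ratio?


Expense ratio = expenses / premiums
= 27077 / 128803
= 0.2102


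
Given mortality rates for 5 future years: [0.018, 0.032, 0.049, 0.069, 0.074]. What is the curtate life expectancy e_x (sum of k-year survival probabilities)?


e_x = sum_{k=1}^{n} k_p_x
k_p_x values:
  1_p_x = 0.982
  2_p_x = 0.950576
  3_p_x = 0.903998
  4_p_x = 0.841622
  5_p_x = 0.779342
e_x = 4.4575


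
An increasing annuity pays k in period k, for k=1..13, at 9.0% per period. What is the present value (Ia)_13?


(Ia)_n = sum_{k=1}^{n} k * v^k, v = 1/(1+i)
v = 0.917431
Sum computed term by term:
(Ia)_13 = 43.56


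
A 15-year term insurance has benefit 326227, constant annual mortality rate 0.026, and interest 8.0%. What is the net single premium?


NSP = benefit * sum_{k=0}^{n-1} k_p_x * q * v^(k+1)
With constant q=0.026, v=0.925926
Sum = 0.1932
NSP = 326227 * 0.1932
= 63027.0817


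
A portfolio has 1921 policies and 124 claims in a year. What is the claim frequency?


frequency = claims / policies
= 124 / 1921
= 0.0645


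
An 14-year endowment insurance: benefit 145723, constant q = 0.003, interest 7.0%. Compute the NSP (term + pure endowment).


Term component = 3761.7928
Pure endowment = 14_p_x * v^14 * benefit = 0.958809 * 0.387817 * 145723 = 54186.0424
NSP = 57947.8351


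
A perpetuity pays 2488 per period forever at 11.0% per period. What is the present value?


PV = PMT / i
= 2488 / 0.11
= 22618.1818


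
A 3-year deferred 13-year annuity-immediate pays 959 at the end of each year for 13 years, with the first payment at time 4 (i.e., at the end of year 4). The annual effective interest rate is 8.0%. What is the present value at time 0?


PV at time 3 of the 13-year annuity-immediate:
a_n = 959 * (1-(1+0.08)^(-13))/0.08 = 7579.7211
Discount back 3 years to time 0:
PV = 7579.7211 * (1+0.08)^(-3)
= 7579.7211 * 0.793832
= 6017.027


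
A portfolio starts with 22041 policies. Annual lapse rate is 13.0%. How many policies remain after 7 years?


remaining = initial * (1 - lapse)^years
= 22041 * (1 - 0.13)^7
= 22041 * 0.377255
= 8315.0729


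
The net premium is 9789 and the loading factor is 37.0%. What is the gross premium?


Gross = net * (1 + loading)
= 9789 * (1 + 0.37)
= 9789 * 1.37
= 13410.93


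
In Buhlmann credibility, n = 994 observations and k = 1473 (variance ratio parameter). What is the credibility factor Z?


Z = n / (n + k)
= 994 / (994 + 1473)
= 994 / 2467
= 0.4029


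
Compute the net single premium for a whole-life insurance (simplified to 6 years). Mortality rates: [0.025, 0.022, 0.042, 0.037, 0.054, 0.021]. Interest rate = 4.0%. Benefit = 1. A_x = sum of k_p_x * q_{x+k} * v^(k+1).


v = 0.961538
Year 0: k_p_x=1.0, q=0.025, term=0.024038
Year 1: k_p_x=0.975, q=0.022, term=0.019832
Year 2: k_p_x=0.95355, q=0.042, term=0.035604
Year 3: k_p_x=0.913501, q=0.037, term=0.028892
Year 4: k_p_x=0.879701, q=0.054, term=0.039045
Year 5: k_p_x=0.832197, q=0.021, term=0.013812
A_x = 0.1612


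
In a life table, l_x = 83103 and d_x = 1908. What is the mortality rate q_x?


q_x = d_x / l_x
= 1908 / 83103
= 0.023


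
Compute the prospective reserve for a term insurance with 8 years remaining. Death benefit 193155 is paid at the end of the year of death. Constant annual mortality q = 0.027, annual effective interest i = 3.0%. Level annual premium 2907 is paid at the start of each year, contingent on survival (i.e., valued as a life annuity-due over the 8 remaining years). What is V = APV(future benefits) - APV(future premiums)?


v = 1/(1+i) = 0.970874
APV(future benefits) per unit = sum_{k=0}^{7} k_p_x * q * v^(k+1) = 0.173288
APV(future benefits) = 193155 * 0.173288 = 33471.526
Life annuity-due factor ä_{x:8} = sum_{k=0}^{7} k_p_x * v^k = 6.610633
APV(future premiums) = 2907 * 6.610633 = 19217.1089
V = 33471.526 - 19217.1089
= 14254.4172


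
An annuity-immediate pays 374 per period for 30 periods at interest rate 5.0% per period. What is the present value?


PV = PMT * (1 - (1+i)^(-n)) / i
= 374 * (1 - (1+0.05)^(-30)) / 0.05
= 374 * (1 - 0.231377) / 0.05
= 374 * 15.372451
= 5749.2967


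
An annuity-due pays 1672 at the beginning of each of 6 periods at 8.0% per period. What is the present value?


PV_due = PMT * (1-(1+i)^(-n))/i * (1+i)
PV_immediate = 7729.4548
PV_due = 7729.4548 * 1.08
= 8347.8112


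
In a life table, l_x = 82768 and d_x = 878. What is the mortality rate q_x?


q_x = d_x / l_x
= 878 / 82768
= 0.0106


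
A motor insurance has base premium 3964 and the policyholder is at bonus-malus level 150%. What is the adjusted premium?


adjusted = base * BM_level / 100
= 3964 * 150 / 100
= 3964 * 1.5
= 5946.0


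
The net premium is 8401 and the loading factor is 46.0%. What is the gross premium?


Gross = net * (1 + loading)
= 8401 * (1 + 0.46)
= 8401 * 1.46
= 12265.46


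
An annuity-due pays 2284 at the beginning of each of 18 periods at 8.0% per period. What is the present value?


PV_due = PMT * (1-(1+i)^(-n))/i * (1+i)
PV_immediate = 21405.3902
PV_due = 21405.3902 * 1.08
= 23117.8214


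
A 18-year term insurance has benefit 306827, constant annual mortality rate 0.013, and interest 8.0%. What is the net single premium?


NSP = benefit * sum_{k=0}^{n-1} k_p_x * q * v^(k+1)
With constant q=0.013, v=0.925926
Sum = 0.112145
NSP = 306827 * 0.112145
= 34409.0288


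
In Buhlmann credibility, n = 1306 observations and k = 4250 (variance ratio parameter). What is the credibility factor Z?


Z = n / (n + k)
= 1306 / (1306 + 4250)
= 1306 / 5556
= 0.2351


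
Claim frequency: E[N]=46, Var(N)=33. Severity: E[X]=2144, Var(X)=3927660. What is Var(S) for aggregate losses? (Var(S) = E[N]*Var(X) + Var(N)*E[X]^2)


Var(S) = E[N]*Var(X) + Var(N)*E[X]^2
= 46*3927660 + 33*2144^2
= 180672360 + 151692288
= 3.3236e+08


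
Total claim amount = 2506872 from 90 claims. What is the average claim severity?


severity = total / number
= 2506872 / 90
= 27854.1333


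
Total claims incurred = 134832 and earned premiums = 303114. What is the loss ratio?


Loss ratio = claims / premiums
= 134832 / 303114
= 0.4448


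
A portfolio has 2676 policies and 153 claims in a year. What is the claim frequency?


frequency = claims / policies
= 153 / 2676
= 0.0572


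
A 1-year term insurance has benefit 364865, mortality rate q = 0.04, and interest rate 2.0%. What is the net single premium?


NSP = benefit * q * v
v = 1/(1+i) = 0.980392
NSP = 364865 * 0.04 * 0.980392
= 14308.4314


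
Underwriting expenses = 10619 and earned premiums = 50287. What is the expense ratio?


Expense ratio = expenses / premiums
= 10619 / 50287
= 0.2112


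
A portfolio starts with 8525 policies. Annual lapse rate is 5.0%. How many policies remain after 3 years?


remaining = initial * (1 - lapse)^years
= 8525 * (1 - 0.05)^3
= 8525 * 0.857375
= 7309.1219


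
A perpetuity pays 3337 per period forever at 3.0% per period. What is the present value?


PV = PMT / i
= 3337 / 0.03
= 111233.3333


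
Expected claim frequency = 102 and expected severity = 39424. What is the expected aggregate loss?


E[S] = E[N] * E[X]
= 102 * 39424
= 4.0212e+06


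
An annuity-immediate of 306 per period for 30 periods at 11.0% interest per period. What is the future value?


FV = PMT * ((1+i)^n - 1) / i
= 306 * ((1.11)^30 - 1) / 0.11
= 306 * (22.892297 - 1) / 0.11
= 60900.3886


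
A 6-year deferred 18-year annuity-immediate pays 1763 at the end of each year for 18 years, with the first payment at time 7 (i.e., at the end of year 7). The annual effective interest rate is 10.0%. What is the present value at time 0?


PV at time 6 of the 18-year annuity-immediate:
a_n = 1763 * (1-(1+0.1)^(-18))/0.1 = 14459.0895
Discount back 6 years to time 0:
PV = 14459.0895 * (1+0.1)^(-6)
= 14459.0895 * 0.564474
= 8161.7791


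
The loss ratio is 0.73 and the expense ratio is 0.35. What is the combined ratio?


Combined ratio = loss ratio + expense ratio
= 0.73 + 0.35
= 1.08


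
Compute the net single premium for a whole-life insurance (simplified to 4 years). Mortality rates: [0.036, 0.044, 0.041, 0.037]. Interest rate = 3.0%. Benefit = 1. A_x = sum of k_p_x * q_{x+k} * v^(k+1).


v = 0.970874
Year 0: k_p_x=1.0, q=0.036, term=0.034951
Year 1: k_p_x=0.964, q=0.044, term=0.039981
Year 2: k_p_x=0.921584, q=0.041, term=0.034579
Year 3: k_p_x=0.883799, q=0.037, term=0.029054
A_x = 0.1386


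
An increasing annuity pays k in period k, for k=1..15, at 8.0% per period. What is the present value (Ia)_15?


(Ia)_n = sum_{k=1}^{n} k * v^k, v = 1/(1+i)
v = 0.925926
Sum computed term by term:
(Ia)_15 = 56.4451


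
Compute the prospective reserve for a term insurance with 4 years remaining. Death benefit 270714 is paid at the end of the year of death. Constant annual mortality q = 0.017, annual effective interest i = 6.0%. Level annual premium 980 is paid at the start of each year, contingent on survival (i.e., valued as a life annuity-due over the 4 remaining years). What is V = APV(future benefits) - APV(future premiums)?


v = 1/(1+i) = 0.943396
APV(future benefits) per unit = sum_{k=0}^{3} k_p_x * q * v^(k+1) = 0.057493
APV(future benefits) = 270714 * 0.057493 = 15564.2344
Life annuity-due factor ä_{x:4} = sum_{k=0}^{3} k_p_x * v^k = 3.584875
APV(future premiums) = 980 * 3.584875 = 3513.1773
V = 15564.2344 - 3513.1773
= 12051.0571


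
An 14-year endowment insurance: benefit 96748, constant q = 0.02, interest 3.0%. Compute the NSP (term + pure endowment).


Term component = 19417.4743
Pure endowment = 14_p_x * v^14 * benefit = 0.753642 * 0.661118 * 96748 = 48204.3143
NSP = 67621.7886


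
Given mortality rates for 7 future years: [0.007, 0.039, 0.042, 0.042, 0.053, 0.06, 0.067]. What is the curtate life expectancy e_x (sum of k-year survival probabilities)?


e_x = sum_{k=1}^{n} k_p_x
k_p_x values:
  1_p_x = 0.993
  2_p_x = 0.954273
  3_p_x = 0.914194
  4_p_x = 0.875797
  5_p_x = 0.82938
  6_p_x = 0.779617
  7_p_x = 0.727383
e_x = 6.0736


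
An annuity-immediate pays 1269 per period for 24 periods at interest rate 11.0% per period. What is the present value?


PV = PMT * (1 - (1+i)^(-n)) / i
= 1269 * (1 - (1+0.11)^(-24)) / 0.11
= 1269 * (1 - 0.081705) / 0.11
= 1269 * 8.348137
= 10593.7853


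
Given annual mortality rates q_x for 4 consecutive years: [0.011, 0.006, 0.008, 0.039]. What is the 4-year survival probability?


p_k = 1 - q_k for each year
Survival = product of (1 - q_k)
= 0.989 * 0.994 * 0.992 * 0.961
= 0.9372


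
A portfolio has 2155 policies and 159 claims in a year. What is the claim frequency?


frequency = claims / policies
= 159 / 2155
= 0.0738


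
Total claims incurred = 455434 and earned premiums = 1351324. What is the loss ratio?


Loss ratio = claims / premiums
= 455434 / 1351324
= 0.337


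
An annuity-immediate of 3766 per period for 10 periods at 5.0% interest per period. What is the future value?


FV = PMT * ((1+i)^n - 1) / i
= 3766 * ((1.05)^10 - 1) / 0.05
= 3766 * (1.628895 - 1) / 0.05
= 47368.3433


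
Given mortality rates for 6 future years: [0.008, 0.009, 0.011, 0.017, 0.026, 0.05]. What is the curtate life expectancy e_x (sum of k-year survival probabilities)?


e_x = sum_{k=1}^{n} k_p_x
k_p_x values:
  1_p_x = 0.992
  2_p_x = 0.983072
  3_p_x = 0.972258
  4_p_x = 0.95573
  5_p_x = 0.930881
  6_p_x = 0.884337
e_x = 5.7183


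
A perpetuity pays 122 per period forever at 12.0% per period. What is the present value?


PV = PMT / i
= 122 / 0.12
= 1016.6667


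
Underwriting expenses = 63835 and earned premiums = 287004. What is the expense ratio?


Expense ratio = expenses / premiums
= 63835 / 287004
= 0.2224


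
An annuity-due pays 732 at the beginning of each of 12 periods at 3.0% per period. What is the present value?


PV_due = PMT * (1-(1+i)^(-n))/i * (1+i)
PV_immediate = 7286.3309
PV_due = 7286.3309 * 1.03
= 7504.9209


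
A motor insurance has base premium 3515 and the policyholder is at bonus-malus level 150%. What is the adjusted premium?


adjusted = base * BM_level / 100
= 3515 * 150 / 100
= 3515 * 1.5
= 5272.5


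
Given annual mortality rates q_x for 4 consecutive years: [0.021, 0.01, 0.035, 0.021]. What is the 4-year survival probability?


p_k = 1 - q_k for each year
Survival = product of (1 - q_k)
= 0.979 * 0.99 * 0.965 * 0.979
= 0.9156


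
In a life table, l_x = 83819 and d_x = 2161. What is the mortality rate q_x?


q_x = d_x / l_x
= 2161 / 83819
= 0.0258


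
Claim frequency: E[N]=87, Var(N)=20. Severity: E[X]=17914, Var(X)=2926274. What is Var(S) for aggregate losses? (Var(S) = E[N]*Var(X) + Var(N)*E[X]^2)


Var(S) = E[N]*Var(X) + Var(N)*E[X]^2
= 87*2926274 + 20*17914^2
= 254585838 + 6418227920
= 6.6728e+09


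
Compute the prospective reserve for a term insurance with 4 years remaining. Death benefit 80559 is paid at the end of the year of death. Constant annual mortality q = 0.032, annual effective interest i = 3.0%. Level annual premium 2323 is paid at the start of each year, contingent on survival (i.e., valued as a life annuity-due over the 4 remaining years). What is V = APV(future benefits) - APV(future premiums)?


v = 1/(1+i) = 0.970874
APV(future benefits) per unit = sum_{k=0}^{3} k_p_x * q * v^(k+1) = 0.113495
APV(future benefits) = 80559 * 0.113495 = 9143.0184
Life annuity-due factor ä_{x:4} = sum_{k=0}^{3} k_p_x * v^k = 3.65311
APV(future premiums) = 2323 * 3.65311 = 8486.175
V = 9143.0184 - 8486.175
= 656.8434


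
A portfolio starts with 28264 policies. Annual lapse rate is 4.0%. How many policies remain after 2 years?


remaining = initial * (1 - lapse)^years
= 28264 * (1 - 0.04)^2
= 28264 * 0.9216
= 26048.1024


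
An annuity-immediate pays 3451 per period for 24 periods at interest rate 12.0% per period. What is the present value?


PV = PMT * (1 - (1+i)^(-n)) / i
= 3451 * (1 - (1+0.12)^(-24)) / 0.12
= 3451 * (1 - 0.065882) / 0.12
= 3451 * 7.784316
= 26863.6738


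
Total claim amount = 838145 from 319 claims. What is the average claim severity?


severity = total / number
= 838145 / 319
= 2627.4138


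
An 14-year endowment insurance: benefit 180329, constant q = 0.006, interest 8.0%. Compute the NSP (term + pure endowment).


Term component = 8643.8232
Pure endowment = 14_p_x * v^14 * benefit = 0.919199 * 0.340461 * 180329 = 56434.2008
NSP = 65078.024


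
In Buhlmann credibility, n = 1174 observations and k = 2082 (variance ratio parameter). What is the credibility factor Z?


Z = n / (n + k)
= 1174 / (1174 + 2082)
= 1174 / 3256
= 0.3606


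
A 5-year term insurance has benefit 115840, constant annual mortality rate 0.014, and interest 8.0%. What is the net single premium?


NSP = benefit * sum_{k=0}^{n-1} k_p_x * q * v^(k+1)
With constant q=0.014, v=0.925926
Sum = 0.054472
NSP = 115840 * 0.054472
= 6310.0651


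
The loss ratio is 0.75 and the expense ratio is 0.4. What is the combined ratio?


Combined ratio = loss ratio + expense ratio
= 0.75 + 0.4
= 1.15


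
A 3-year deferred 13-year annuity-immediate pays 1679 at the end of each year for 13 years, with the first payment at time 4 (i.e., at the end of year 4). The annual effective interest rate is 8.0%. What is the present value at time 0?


PV at time 3 of the 13-year annuity-immediate:
a_n = 1679 * (1-(1+0.08)^(-13))/0.08 = 13270.4398
Discount back 3 years to time 0:
PV = 13270.4398 * (1+0.08)^(-3)
= 13270.4398 * 0.793832
= 10534.503


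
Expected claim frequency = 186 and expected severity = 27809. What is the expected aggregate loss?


E[S] = E[N] * E[X]
= 186 * 27809
= 5.1725e+06


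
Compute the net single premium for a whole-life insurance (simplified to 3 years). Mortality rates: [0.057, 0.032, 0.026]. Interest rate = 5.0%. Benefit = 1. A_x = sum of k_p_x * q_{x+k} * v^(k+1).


v = 0.952381
Year 0: k_p_x=1.0, q=0.057, term=0.054286
Year 1: k_p_x=0.943, q=0.032, term=0.027371
Year 2: k_p_x=0.912824, q=0.026, term=0.020502
A_x = 0.1022


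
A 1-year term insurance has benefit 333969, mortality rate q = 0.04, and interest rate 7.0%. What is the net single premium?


NSP = benefit * q * v
v = 1/(1+i) = 0.934579
NSP = 333969 * 0.04 * 0.934579
= 12484.8224


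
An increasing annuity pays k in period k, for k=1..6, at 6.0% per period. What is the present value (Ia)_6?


(Ia)_n = sum_{k=1}^{n} k * v^k, v = 1/(1+i)
v = 0.943396
Sum computed term by term:
(Ia)_6 = 16.3767


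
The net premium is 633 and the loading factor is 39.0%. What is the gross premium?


Gross = net * (1 + loading)
= 633 * (1 + 0.39)
= 633 * 1.39
= 879.87


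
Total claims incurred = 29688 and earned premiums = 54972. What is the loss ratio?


Loss ratio = claims / premiums
= 29688 / 54972
= 0.5401


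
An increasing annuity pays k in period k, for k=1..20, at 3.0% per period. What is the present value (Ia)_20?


(Ia)_n = sum_{k=1}^{n} k * v^k, v = 1/(1+i)
v = 0.970874
Sum computed term by term:
(Ia)_20 = 141.6761


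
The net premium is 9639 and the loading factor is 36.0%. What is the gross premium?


Gross = net * (1 + loading)
= 9639 * (1 + 0.36)
= 9639 * 1.36
= 13109.04


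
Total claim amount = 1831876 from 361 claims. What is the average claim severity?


severity = total / number
= 1831876 / 361
= 5074.4488


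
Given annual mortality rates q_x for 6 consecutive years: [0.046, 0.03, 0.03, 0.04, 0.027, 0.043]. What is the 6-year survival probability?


p_k = 1 - q_k for each year
Survival = product of (1 - q_k)
= 0.954 * 0.97 * 0.97 * 0.96 * 0.973 * 0.957
= 0.8024


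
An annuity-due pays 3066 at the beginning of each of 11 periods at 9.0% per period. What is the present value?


PV_due = PMT * (1-(1+i)^(-n))/i * (1+i)
PV_immediate = 20864.7142
PV_due = 20864.7142 * 1.09
= 22742.5385


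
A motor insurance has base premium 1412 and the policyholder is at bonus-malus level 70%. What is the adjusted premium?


adjusted = base * BM_level / 100
= 1412 * 70 / 100
= 1412 * 0.7
= 988.4


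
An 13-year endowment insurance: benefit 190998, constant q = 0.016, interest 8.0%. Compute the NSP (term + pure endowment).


Term component = 22342.1518
Pure endowment = 13_p_x * v^13 * benefit = 0.810842 * 0.367698 * 190998 = 56945.0892
NSP = 79287.241


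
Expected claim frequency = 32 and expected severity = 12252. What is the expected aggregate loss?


E[S] = E[N] * E[X]
= 32 * 12252
= 392064


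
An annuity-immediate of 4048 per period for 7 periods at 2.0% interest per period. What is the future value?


FV = PMT * ((1+i)^n - 1) / i
= 4048 * ((1.02)^7 - 1) / 0.02
= 4048 * (1.148686 - 1) / 0.02
= 30093.9791


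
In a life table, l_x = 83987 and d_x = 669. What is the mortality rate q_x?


q_x = d_x / l_x
= 669 / 83987
= 0.008


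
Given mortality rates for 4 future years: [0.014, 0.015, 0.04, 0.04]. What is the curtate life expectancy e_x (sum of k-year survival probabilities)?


e_x = sum_{k=1}^{n} k_p_x
k_p_x values:
  1_p_x = 0.986
  2_p_x = 0.97121
  3_p_x = 0.932362
  4_p_x = 0.895067
e_x = 3.7846


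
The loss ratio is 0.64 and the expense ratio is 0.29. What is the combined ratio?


Combined ratio = loss ratio + expense ratio
= 0.64 + 0.29
= 0.93


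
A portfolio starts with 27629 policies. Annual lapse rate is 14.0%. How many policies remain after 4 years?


remaining = initial * (1 - lapse)^years
= 27629 * (1 - 0.14)^4
= 27629 * 0.547008
= 15113.2885


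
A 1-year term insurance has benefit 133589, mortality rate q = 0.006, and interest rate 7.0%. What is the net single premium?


NSP = benefit * q * v
v = 1/(1+i) = 0.934579
NSP = 133589 * 0.006 * 0.934579
= 749.0972


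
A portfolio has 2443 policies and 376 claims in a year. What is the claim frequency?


frequency = claims / policies
= 376 / 2443
= 0.1539


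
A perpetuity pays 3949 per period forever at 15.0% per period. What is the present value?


PV = PMT / i
= 3949 / 0.15
= 26326.6667


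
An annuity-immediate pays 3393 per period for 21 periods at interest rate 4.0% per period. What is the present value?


PV = PMT * (1 - (1+i)^(-n)) / i
= 3393 * (1 - (1+0.04)^(-21)) / 0.04
= 3393 * (1 - 0.438834) / 0.04
= 3393 * 14.02916
= 47600.9397


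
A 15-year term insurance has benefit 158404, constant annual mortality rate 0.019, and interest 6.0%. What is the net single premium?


NSP = benefit * sum_{k=0}^{n-1} k_p_x * q * v^(k+1)
With constant q=0.019, v=0.943396
Sum = 0.165245
NSP = 158404 * 0.165245
= 26175.4207


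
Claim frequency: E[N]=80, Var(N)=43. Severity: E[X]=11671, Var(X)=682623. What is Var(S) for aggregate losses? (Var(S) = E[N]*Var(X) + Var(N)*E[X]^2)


Var(S) = E[N]*Var(X) + Var(N)*E[X]^2
= 80*682623 + 43*11671^2
= 54609840 + 5857126363
= 5.9117e+09


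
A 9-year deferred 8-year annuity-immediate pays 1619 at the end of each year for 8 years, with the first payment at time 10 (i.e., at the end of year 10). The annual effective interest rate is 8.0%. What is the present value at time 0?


PV at time 9 of the 8-year annuity-immediate:
a_n = 1619 * (1-(1+0.08)^(-8))/0.08 = 9303.8084
Discount back 9 years to time 0:
PV = 9303.8084 * (1+0.08)^(-9)
= 9303.8084 * 0.500249
= 4654.2206


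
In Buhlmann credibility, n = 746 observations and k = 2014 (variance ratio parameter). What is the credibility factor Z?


Z = n / (n + k)
= 746 / (746 + 2014)
= 746 / 2760
= 0.2703


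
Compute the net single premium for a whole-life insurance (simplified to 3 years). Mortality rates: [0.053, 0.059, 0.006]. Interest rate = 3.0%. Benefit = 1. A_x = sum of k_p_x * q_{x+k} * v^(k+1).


v = 0.970874
Year 0: k_p_x=1.0, q=0.053, term=0.051456
Year 1: k_p_x=0.947, q=0.059, term=0.052666
Year 2: k_p_x=0.891127, q=0.006, term=0.004893
A_x = 0.109


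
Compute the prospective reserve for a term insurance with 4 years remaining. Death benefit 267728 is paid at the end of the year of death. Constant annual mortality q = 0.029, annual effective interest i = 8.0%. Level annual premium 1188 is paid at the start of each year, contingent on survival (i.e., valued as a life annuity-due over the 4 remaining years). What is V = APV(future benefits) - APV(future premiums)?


v = 1/(1+i) = 0.925926
APV(future benefits) per unit = sum_{k=0}^{3} k_p_x * q * v^(k+1) = 0.092214
APV(future benefits) = 267728 * 0.092214 = 24688.155
Life annuity-due factor ä_{x:4} = sum_{k=0}^{3} k_p_x * v^k = 3.434161
APV(future premiums) = 1188 * 3.434161 = 4079.7828
V = 24688.155 - 4079.7828
= 20608.3722
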